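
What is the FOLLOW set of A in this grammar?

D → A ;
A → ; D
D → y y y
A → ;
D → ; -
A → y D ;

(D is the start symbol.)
In D → A ;: A is followed by ';', add FIRST(';') \ {ε} = { ';' }

Taking the union: FOLLOW(A) = { ';' }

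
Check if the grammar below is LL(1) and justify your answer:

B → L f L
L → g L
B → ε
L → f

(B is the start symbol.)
A grammar is LL(1) if for each non-terminal N with multiple productions, the predict sets of those productions are pairwise disjoint, where PREDICT(N → α) = (FIRST(α) \ {ε}) ∪ (FOLLOW(N) if α ⇒* ε).

Relevant sets:
  FIRST(L) = { 'f', 'g' }
  FOLLOW(B) = { $ }

For B:
  PREDICT(B → L f L) = { 'f', 'g' }
  PREDICT(B → ε) = { $ }
For L:
  PREDICT(L → g L) = { 'g' }
  PREDICT(L → f) = { 'f' }

All predict sets are disjoint. The grammar IS LL(1).

Answer: Yes, the grammar is LL(1).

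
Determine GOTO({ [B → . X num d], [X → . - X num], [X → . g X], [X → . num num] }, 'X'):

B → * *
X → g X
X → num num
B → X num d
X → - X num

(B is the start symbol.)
{ [B → X . num d] }

GOTO(I, 'X') = CLOSURE({ [A → αX.β] : [A → α.Xβ] ∈ I, X = 'X' })

Items with dot before 'X', with the dot advanced:
  [B → . X num d] → [B → X . num d]
Closure adds nothing (no advanced item has the dot before a non-terminal).

GOTO = { [B → X . num d] }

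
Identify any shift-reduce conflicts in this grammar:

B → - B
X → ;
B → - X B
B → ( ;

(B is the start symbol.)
Augment with B' → B and build the canonical LR(0) collection (I0 = CLOSURE({[B' → . B]}), then GOTO on every symbol after a dot until no new states appear). It has 9 states:
  I0: { [B → . ( ;], [B → . - B], [B → . - X B], [B' → . B] }  — shift
  I1: { [B → ( . ;] }  — shift
  I2: { [B → - . B], [B → - . X B], [B → . ( ;], [B → . - B], [B → . - X B], [X → . ;] }  — shift
  I3: { [B' → B .] }  — accept
  I4: { [X → ; .] }  — reduce
  I5: { [B → - B .] }  — reduce
  I6: { [B → - X . B], [B → . ( ;], [B → . - B], [B → . - X B] }  — shift
  I7: { [B → - X B .] }  — reduce
  I8: { [B → ( ; .] }  — reduce

No state contains both a complete item and a shift item.

Answer: No shift-reduce conflicts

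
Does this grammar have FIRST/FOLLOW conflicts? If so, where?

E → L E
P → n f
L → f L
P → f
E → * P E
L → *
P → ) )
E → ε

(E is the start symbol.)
A FIRST/FOLLOW conflict occurs when a non-terminal N has a nullable alternative N → β (β ⇒* ε) and another alternative N → α with FIRST(α) ∩ FOLLOW(N) ≠ ∅: on such a lookahead the parser cannot decide between expanding α and letting N vanish via β.

Nullable non-terminals: E.
FIRST sets used below: FIRST(L) = { '*', 'f' }

E: nullable alternative(s) E → ε; FOLLOW(E) = { $ }
  E → L E: FIRST \ {ε} = { '*', 'f' } — disjoint from FOLLOW(E)
  E → * P E: FIRST \ {ε} = { '*' } — disjoint from FOLLOW(E)
  E → ε: FIRST \ {ε} = { } — this is the only nullable alternative, skip

L, P have no nullable alternative, so no FIRST/FOLLOW check is needed there.

No FIRST/FOLLOW conflicts found.

Answer: No FIRST/FOLLOW conflicts.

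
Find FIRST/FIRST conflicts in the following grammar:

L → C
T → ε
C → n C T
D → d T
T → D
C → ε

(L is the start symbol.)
FIRST sets of the non-terminals at (or reachable through a nullable prefix from) the front of some alternative:
  FIRST(D) = { 'd' }

Productions for T:
  T → ε: FIRST = { ε }
  T → D: FIRST = { 'd' }
Productions for C:
  C → n C T: FIRST = { 'n' }
  C → ε: FIRST = { ε }
L, D have only one production, so no FIRST/FIRST conflict is possible there.

All alternatives of each non-terminal have pairwise disjoint FIRST sets.

Answer: No FIRST/FIRST conflicts.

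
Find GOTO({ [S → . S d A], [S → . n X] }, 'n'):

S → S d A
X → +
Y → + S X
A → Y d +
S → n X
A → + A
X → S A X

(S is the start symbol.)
GOTO(I, 'n') = CLOSURE({ [A → αX.β] : [A → α.Xβ] ∈ I, X = 'n' })

Items with dot before 'n', with the dot advanced:
  [S → . n X] → [S → n . X]
Closure of the advanced items:
  [S → n . X] has the dot before X: add [X → . +], [X → . S A X]
  [X → . S A X] has the dot before S: add [S → . S d A], [S → . n X]

GOTO = { [S → . S d A], [S → . n X], [S → n . X], [X → . +], [X → . S A X] }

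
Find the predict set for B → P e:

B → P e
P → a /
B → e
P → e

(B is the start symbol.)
PREDICT(B → P e) = (FIRST(RHS) \ {ε}) ∪ (FOLLOW(B) if ε ∈ FIRST(RHS), i.e. RHS ⇒* ε)
FIRST(P) = { 'a', 'e' }
FIRST(P e) = { 'a', 'e' }
ε ∉ FIRST(P e), so FOLLOW(B) is not added.
PREDICT(B → P e) = { 'a', 'e' }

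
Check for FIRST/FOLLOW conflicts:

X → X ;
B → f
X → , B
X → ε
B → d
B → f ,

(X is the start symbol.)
Yes. X → X ';' with FOLLOW(X) on { ';' }

A FIRST/FOLLOW conflict occurs when a non-terminal N has a nullable alternative N → β (β ⇒* ε) and another alternative N → α with FIRST(α) ∩ FOLLOW(N) ≠ ∅: on such a lookahead the parser cannot decide between expanding α and letting N vanish via β.

Nullable non-terminals: X.
FIRST sets used below: FIRST(X) = { ',', ';', ε }

X: nullable alternative(s) X → ε; FOLLOW(X) = { $, ';' }
  X → X ;: FIRST \ {ε} = { ',', ';' } — overlaps FOLLOW(X) on { ';' }: CONFLICT
  X → , B: FIRST \ {ε} = { ',' } — disjoint from FOLLOW(X)
  X → ε: FIRST \ {ε} = { } — this is the only nullable alternative, skip

B has no nullable alternative, so no FIRST/FOLLOW check is needed there.

So the grammar has 1 FIRST/FOLLOW conflict (marked CONFLICT above).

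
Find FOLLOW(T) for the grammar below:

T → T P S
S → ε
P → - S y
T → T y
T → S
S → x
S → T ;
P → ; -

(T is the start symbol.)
{ $, '-', ';', 'y' }

To compute FOLLOW(T), find every occurrence of T on a right-hand side N → α T β: add FIRST(β) \ {ε}, and if β is empty or nullable also add FOLLOW(N). Iterate to a fixed point.

T is the start symbol, so $ ∈ FOLLOW(T).
In T → T P S: T is followed by P S, add FIRST(P S) \ {ε} = { '-', ';' }
In T → T y: T is followed by y, add FIRST(y) \ {ε} = { 'y' }
In S → T ;: T is followed by ';', add FIRST(';') \ {ε} = { ';' }

Taking the union: FOLLOW(T) = { $, '-', ';', 'y' }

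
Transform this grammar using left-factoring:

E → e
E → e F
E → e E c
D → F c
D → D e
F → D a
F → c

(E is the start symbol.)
E → e E'
E' → ε
E' → F
E' → E c
D → F c
D → D e
F → D a
F → c

Left-factoring transforms A → αβ₁ | αβ₂ into A → αA' and A' → β₁ | β₂
(α is the longest common prefix among the alternatives). Repeat until
no nonterminal has two alternatives with a common prefix.

Round 1: E has alternatives sharing prefix 'e'. Introduce E': E → e E'
  Add: E' → ε
  Add: E' → F
  Add: E' → E c

No remaining common prefixes — done.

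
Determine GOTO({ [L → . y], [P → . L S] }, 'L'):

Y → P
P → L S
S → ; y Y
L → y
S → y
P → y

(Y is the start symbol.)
GOTO(I, 'L') = CLOSURE({ [A → αX.β] : [A → α.Xβ] ∈ I, X = 'L' })

Items with dot before 'L', with the dot advanced:
  [P → . L S] → [P → L . S]
Closure of the advanced items:
  [P → L . S] has the dot before S: add [S → . ; y Y], [S → . y]

GOTO = { [P → L . S], [S → . ; y Y], [S → . y] }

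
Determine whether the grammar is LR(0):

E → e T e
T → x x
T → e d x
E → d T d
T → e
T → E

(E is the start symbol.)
Augment with E' → E and build the canonical LR(0) collection (I0 = CLOSURE({[E' → . E]}), then GOTO on every symbol after a dot until no new states appear). It has 14 states:
  I0: { [E → . d T d], [E → . e T e], [E' → . E] }  — shift
  I1: { [E' → E .] }  — accept
  I2: { [E → . d T d], [E → . e T e], [E → d . T d], [T → . E], [T → . e d x], [T → . e], [T → . x x] }  — shift
  I3: { [E → . d T d], [E → . e T e], [E → e . T e], [T → . E], [T → . e d x], [T → . e], [T → . x x] }  — shift
  I4: { [T → E .] }  — reduce
  I5: { [E → e T . e] }  — shift
  I6: { [E → . d T d], [E → . e T e], [E → e . T e], [T → . E], [T → . e d x], [T → . e], [T → . x x], [T → e . d x], [T → e .] }  — shift, reduce
  I7: { [T → x . x] }  — shift
  I8: { [T → x x .] }  — reduce
  I9: { [E → . d T d], [E → . e T e], [E → d . T d], [T → . E], [T → . e d x], [T → . e], [T → . x x], [T → e d . x] }  — shift
  I10: { [E → d T . d] }  — shift
  I11: { [T → e d x .], [T → x . x] }  — shift, reduce
  I12: { [E → d T d .] }  — reduce
  I13: { [E → e T e .] }  — reduce

Conflict in state I6:
  Shift-reduce conflict between [T → e .] and [E → . d T d]
So the grammar is NOT LR(0).

Answer: No. Shift-reduce conflict between [T → e .] and [E → . d T d]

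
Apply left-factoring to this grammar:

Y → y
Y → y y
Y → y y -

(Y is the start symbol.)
Y → y Y'
Y' → ε
Y' → y Y''
Y'' → ε
Y'' → -

Left-factoring transforms A → αβ₁ | αβ₂ into A → αA' and A' → β₁ | β₂
(α is the longest common prefix among the alternatives). Repeat until
no nonterminal has two alternatives with a common prefix.

Round 1: Y has alternatives sharing prefix 'y'. Introduce Y': Y → y Y'
  Add: Y' → ε
  Add: Y' → y
  Add: Y' → y -

Round 2: Y' has alternatives sharing prefix 'y'. Introduce Y'': Y' → y Y''
  Add: Y'' → ε
  Add: Y'' → -

No remaining common prefixes — done.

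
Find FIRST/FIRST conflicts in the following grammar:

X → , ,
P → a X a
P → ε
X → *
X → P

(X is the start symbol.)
A FIRST/FIRST conflict occurs when two productions N → α and N → β for the same non-terminal have FIRST(α) ∩ FIRST(β) ≠ ∅ (with ε ∈ FIRST of a nullable right-hand side, so two nullable alternatives also conflict).

FIRST sets of the non-terminals at (or reachable through a nullable prefix from) the front of some alternative:
  FIRST(P) = { 'a', ε }

Productions for X:
  X → , ,: FIRST = { ',' }
  X → *: FIRST = { '*' }
  X → P: FIRST = { 'a', ε }
Productions for P:
  P → a X a: FIRST = { 'a' }
  P → ε: FIRST = { ε }

All alternatives of each non-terminal have pairwise disjoint FIRST sets.

Answer: No FIRST/FIRST conflicts.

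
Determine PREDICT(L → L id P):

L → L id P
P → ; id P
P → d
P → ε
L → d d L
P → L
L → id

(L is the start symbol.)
{ 'd', 'id' }

PREDICT(L → L id P) = (FIRST(RHS) \ {ε}) ∪ (FOLLOW(L) if ε ∈ FIRST(RHS), i.e. RHS ⇒* ε)
FIRST(L) = { 'd', 'id' }
FIRST(L id P) = { 'd', 'id' }
ε ∉ FIRST(L id P), so FOLLOW(L) is not added.
PREDICT(L → L id P) = { 'd', 'id' }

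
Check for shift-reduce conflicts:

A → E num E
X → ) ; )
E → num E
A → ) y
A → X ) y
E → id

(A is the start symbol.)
A shift-reduce conflict occurs when an LR(0) state has both:
  - a complete (reduce) item [A → α .] (dot at the end), and
  - a shift item [B → β . c γ] (dot before a terminal).

Augment with A' → A and build the canonical LR(0) collection (I0 = CLOSURE({[A' → . A]}), then GOTO on every symbol after a dot until no new states appear). It has 15 states:
  I0: { [A → . ) y], [A → . E num E], [A → . X ) y], [A' → . A], [E → . id], [E → . num E], [X → . ) ; )] }  — shift
  I1: { [A → ) . y], [X → ) . ; )] }  — shift
  I2: { [A' → A .] }  — accept
  I3: { [A → E . num E] }  — shift
  I4: { [A → X . ) y] }  — shift
  I5: { [E → id .] }  — reduce
  I6: { [E → . id], [E → . num E], [E → num . E] }  — shift
  I7: { [E → num E .] }  — reduce
  I8: { [A → X ) . y] }  — shift
  I9: { [A → X ) y .] }  — reduce
  I10: { [A → E num . E], [E → . id], [E → . num E] }  — shift
  I11: { [A → E num E .] }  — reduce
  I12: { [X → ) ; . )] }  — shift
  I13: { [A → ) y .] }  — reduce
  I14: { [X → ) ; ) .] }  — reduce

No state contains both a complete item and a shift item.

Answer: No shift-reduce conflicts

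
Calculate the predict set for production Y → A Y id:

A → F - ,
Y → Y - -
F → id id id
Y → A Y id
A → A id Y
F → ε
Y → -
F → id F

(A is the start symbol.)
PREDICT(Y → A Y id) = (FIRST(RHS) \ {ε}) ∪ (FOLLOW(Y) if ε ∈ FIRST(RHS), i.e. RHS ⇒* ε)
FIRST(A) = { '-', 'id' }
FIRST(A Y id) = { '-', 'id' }
ε ∉ FIRST(A Y id), so FOLLOW(Y) is not added.
PREDICT(Y → A Y id) = { '-', 'id' }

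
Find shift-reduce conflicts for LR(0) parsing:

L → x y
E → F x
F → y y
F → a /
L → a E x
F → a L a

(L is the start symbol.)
No shift-reduce conflicts

A shift-reduce conflict occurs when an LR(0) state has both:
  - a complete (reduce) item [A → α .] (dot at the end), and
  - a shift item [B → β . c γ] (dot before a terminal).

Augment with L' → L and build the canonical LR(0) collection (I0 = CLOSURE({[L' → . L]}), then GOTO on every symbol after a dot until no new states appear). It has 15 states:
  I0: { [L → . a E x], [L → . x y], [L' → . L] }  — shift
  I1: { [L' → L .] }  — accept
  I2: { [E → . F x], [F → . a /], [F → . a L a], [F → . y y], [L → a . E x] }  — shift
  I3: { [L → x . y] }  — shift
  I4: { [L → x y .] }  — reduce
  I5: { [L → a E . x] }  — shift
  I6: { [E → F . x] }  — shift
  I7: { [F → a . /], [F → a . L a], [L → . a E x], [L → . x y] }  — shift
  I8: { [F → y . y] }  — shift
  I9: { [F → y y .] }  — reduce
  I10: { [F → a / .] }  — reduce
  I11: { [F → a L . a] }  — shift
  I12: { [F → a L a .] }  — reduce
  I13: { [E → F x .] }  — reduce
  I14: { [L → a E x .] }  — reduce

No state contains both a complete item and a shift item.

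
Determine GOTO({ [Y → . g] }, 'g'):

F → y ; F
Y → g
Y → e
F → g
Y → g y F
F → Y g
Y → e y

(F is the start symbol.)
GOTO(I, 'g') = CLOSURE({ [A → αX.β] : [A → α.Xβ] ∈ I, X = 'g' })

Items with dot before 'g', with the dot advanced:
  [Y → . g] → [Y → g .]
Closure adds nothing (no advanced item has the dot before a non-terminal).

GOTO = { [Y → g .] }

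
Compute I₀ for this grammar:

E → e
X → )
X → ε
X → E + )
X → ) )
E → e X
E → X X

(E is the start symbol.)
{ [E → . X X], [E → . e X], [E → . e], [E' → . E], [X → . ) )], [X → . )], [X → . E + )], [X → .] }

First, augment the grammar with E' → E
I₀ = CLOSURE({ [E' → . E] }):
  [E' → . E] has the dot before E: add [E → . e], [E → . e X], [E → . X X]
  [E → . X X] has the dot before X: add [X → . )], [X → .], [X → . E + )], [X → . ) )]
No further items can be added.

I₀ = { [E → . X X], [E → . e X], [E → . e], [E' → . E], [X → . ) )], [X → . )], [X → . E + )], [X → .] }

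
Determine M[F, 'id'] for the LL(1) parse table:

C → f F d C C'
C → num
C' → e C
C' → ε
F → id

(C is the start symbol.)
F → id

To find M[F, 'id'], we find productions for F where 'id' is in the predict set (PREDICT(N → α) = (FIRST(α) \ {ε}) ∪ (FOLLOW(N) if α ⇒* ε)).

F → id: PREDICT = { 'id' }
  'id' is in predict set, so this production goes in M[F, 'id']

M[F, 'id'] = F → id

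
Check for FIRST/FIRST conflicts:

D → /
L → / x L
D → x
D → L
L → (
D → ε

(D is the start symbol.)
FIRST sets of the non-terminals at (or reachable through a nullable prefix from) the front of some alternative:
  FIRST(L) = { '(', '/' }

Productions for D:
  D → /: FIRST = { '/' }
  D → x: FIRST = { 'x' }
  D → L: FIRST = { '(', '/' }
  D → ε: FIRST = { ε }
Productions for L:
  L → / x L: FIRST = { '/' }
  L → (: FIRST = { '(' }

Conflict for D: D → / and D → L
  Overlap: { '/' }

Answer: Yes. D → '/' / D → L on { '/' }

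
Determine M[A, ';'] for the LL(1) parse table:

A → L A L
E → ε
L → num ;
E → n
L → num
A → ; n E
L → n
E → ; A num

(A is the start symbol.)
To find M[A, ';'], we find productions for A where ';' is in the predict set (PREDICT(N → α) = (FIRST(α) \ {ε}) ∪ (FOLLOW(N) if α ⇒* ε)).

Relevant sets:
  FIRST(L) = { 'n', 'num' }

A → L A L: PREDICT = { 'n', 'num' }
A → ; n E: PREDICT = { ';' }
  ';' is in predict set, so this production goes in M[A, ';']

M[A, ';'] = A → ; n E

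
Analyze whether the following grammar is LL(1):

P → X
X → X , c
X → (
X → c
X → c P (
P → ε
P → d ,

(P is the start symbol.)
A grammar is LL(1) if for each non-terminal N with multiple productions, the predict sets of those productions are pairwise disjoint, where PREDICT(N → α) = (FIRST(α) \ {ε}) ∪ (FOLLOW(N) if α ⇒* ε).

Relevant sets:
  FIRST(X) = { '(', 'c' }
  FOLLOW(P) = { $, '(' }

For P:
  PREDICT(P → X) = { '(', 'c' }
  PREDICT(P → ε) = { $, '(' }
  PREDICT(P → d ',') = { 'd' }
For X:
  PREDICT(X → X ',' c) = { '(', 'c' }
  PREDICT(X → '(') = { '(' }
  PREDICT(X → c) = { 'c' }
  PREDICT(X → c P '(') = { 'c' }

Conflict found: Predict set conflict for P: { '(' }
The grammar is NOT LL(1).

Answer: No. Predict set conflict for P: { '(' }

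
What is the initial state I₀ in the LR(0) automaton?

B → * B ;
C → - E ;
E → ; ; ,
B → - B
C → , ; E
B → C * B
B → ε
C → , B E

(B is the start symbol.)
{ [B → . * B ;], [B → . - B], [B → . C * B], [B → .], [B' → . B], [C → . , ; E], [C → . , B E], [C → . - E ;] }

First, augment the grammar with B' → B
I₀ = CLOSURE({ [B' → . B] }):
  [B' → . B] has the dot before B: add [B → . * B ;], [B → . - B], [B → . C * B], [B → .]
  [B → . C * B] has the dot before C: add [C → . - E ;], [C → . , ; E], [C → . , B E]
No further items can be added.

I₀ = { [B → . * B ;], [B → . - B], [B → . C * B], [B → .], [B' → . B], [C → . , ; E], [C → . , B E], [C → . - E ;] }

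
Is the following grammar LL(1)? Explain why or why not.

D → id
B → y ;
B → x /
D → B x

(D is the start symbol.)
Yes, the grammar is LL(1).

A grammar is LL(1) if for each non-terminal N with multiple productions, the predict sets of those productions are pairwise disjoint, where PREDICT(N → α) = (FIRST(α) \ {ε}) ∪ (FOLLOW(N) if α ⇒* ε).

Relevant sets:
  FIRST(B) = { 'x', 'y' }

For D:
  PREDICT(D → id) = { 'id' }
  PREDICT(D → B x) = { 'x', 'y' }
For B:
  PREDICT(B → y ';') = { 'y' }
  PREDICT(B → x '/') = { 'x' }

All predict sets are disjoint. The grammar IS LL(1).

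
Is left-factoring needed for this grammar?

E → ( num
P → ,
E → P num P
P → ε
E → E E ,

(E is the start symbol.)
Left-factoring is needed when two productions for the same non-terminal
share a common prefix on the right-hand side.

Productions for E:
  E → ( num
  E → P num P
  E → E E ,
Productions for P:
  P → ,
  P → ε

No common prefixes found.

Answer: No, left-factoring is not needed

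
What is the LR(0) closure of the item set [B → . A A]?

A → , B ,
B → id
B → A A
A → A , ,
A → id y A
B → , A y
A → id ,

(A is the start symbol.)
{ [A → . , B ,], [A → . A , ,], [A → . id ,], [A → . id y A], [B → . A A] }

To compute CLOSURE, for each item [A → α.Bβ] where B is a non-terminal, add [B → .γ] for all productions B → γ; repeat for the newly added items until nothing changes.

Start with: [B → . A A]
  [B → . A A] has the dot before A: add [A → . , B ,], [A → . A , ,], [A → . id y A], [A → . id ,]
No further items can be added.

CLOSURE = { [A → . , B ,], [A → . A , ,], [A → . id ,], [A → . id y A], [B → . A A] }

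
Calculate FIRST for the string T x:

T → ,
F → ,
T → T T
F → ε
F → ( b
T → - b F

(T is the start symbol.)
FIRST sets of the non-terminals involved (from the grammar, by fixed-point iteration):
  FIRST(T) = { ',', '-' }

To compute FIRST(T x), process the symbols left to right:
Symbol T is a non-terminal. Add FIRST(T) \ {ε} = { ',', '-' }
T is not nullable (ε ∉ FIRST(T)), so stop here.
FIRST(T x) = { ',', '-' }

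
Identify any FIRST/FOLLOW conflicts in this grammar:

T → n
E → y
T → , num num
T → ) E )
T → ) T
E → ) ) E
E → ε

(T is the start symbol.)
Yes. E → ')' ')' E with FOLLOW(E) on { ')' }

A FIRST/FOLLOW conflict occurs when a non-terminal N has a nullable alternative N → β (β ⇒* ε) and another alternative N → α with FIRST(α) ∩ FOLLOW(N) ≠ ∅: on such a lookahead the parser cannot decide between expanding α and letting N vanish via β.

Nullable non-terminals: E.

E: nullable alternative(s) E → ε; FOLLOW(E) = { ')' }
  E → y: FIRST \ {ε} = { 'y' } — disjoint from FOLLOW(E)
  E → ) ) E: FIRST \ {ε} = { ')' } — overlaps FOLLOW(E) on { ')' }: CONFLICT
  E → ε: FIRST \ {ε} = { } — this is the only nullable alternative, skip

T has no nullable alternative, so no FIRST/FOLLOW check is needed there.

So the grammar has 1 FIRST/FOLLOW conflict (marked CONFLICT above).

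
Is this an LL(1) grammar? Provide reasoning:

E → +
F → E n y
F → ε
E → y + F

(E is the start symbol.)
Yes, the grammar is LL(1).

Relevant sets:
  FIRST(E) = { '+', 'y' }
  FOLLOW(F) = { $, 'n' }

For E:
  PREDICT(E → '+') = { '+' }
  PREDICT(E → y '+' F) = { 'y' }
For F:
  PREDICT(F → E n y) = { '+', 'y' }
  PREDICT(F → ε) = { $, 'n' }

All predict sets are disjoint. The grammar IS LL(1).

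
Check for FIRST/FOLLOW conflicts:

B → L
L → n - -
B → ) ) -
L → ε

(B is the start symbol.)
A FIRST/FOLLOW conflict occurs when a non-terminal N has a nullable alternative N → β (β ⇒* ε) and another alternative N → α with FIRST(α) ∩ FOLLOW(N) ≠ ∅: on such a lookahead the parser cannot decide between expanding α and letting N vanish via β.

Nullable non-terminals: B, L.
FIRST sets used below: FIRST(L) = { 'n', ε }

B: nullable alternative(s) B → L; FOLLOW(B) = { $ }
  B → L: FIRST \ {ε} = { 'n' } — this is the only nullable alternative, skip
  B → ) ) -: FIRST \ {ε} = { ')' } — disjoint from FOLLOW(B)

L: nullable alternative(s) L → ε; FOLLOW(L) = { $ }
  L → n - -: FIRST \ {ε} = { 'n' } — disjoint from FOLLOW(L)
  L → ε: FIRST \ {ε} = { } — this is the only nullable alternative, skip

No FIRST/FOLLOW conflicts found.

Answer: No FIRST/FOLLOW conflicts.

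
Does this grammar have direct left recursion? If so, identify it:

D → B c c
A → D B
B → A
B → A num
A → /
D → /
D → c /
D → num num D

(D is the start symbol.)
No direct left recursion

Direct left recursion occurs when N → N α for some non-terminal N (the right-hand side begins with the left-hand side itself).

D → B c c: starts with B
A → D B: starts with D
B → A: starts with A
B → A num: starts with A
A → /: starts with '/'
D → /: starts with '/'
D → c /: starts with c
D → num num D: starts with num

No direct left recursion found.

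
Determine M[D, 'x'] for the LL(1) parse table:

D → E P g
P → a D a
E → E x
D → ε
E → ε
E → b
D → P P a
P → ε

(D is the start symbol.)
D → E P g

To find M[D, 'x'], we find productions for D where 'x' is in the predict set (PREDICT(N → α) = (FIRST(α) \ {ε}) ∪ (FOLLOW(N) if α ⇒* ε)).

Relevant sets:
  FIRST(E) = { 'b', 'x', ε }
  FIRST(P) = { 'a', ε }
  FOLLOW(D) = { $, 'a' }

D → E P g: PREDICT = { 'a', 'b', 'g', 'x' }
  'x' is in predict set, so this production goes in M[D, 'x']
D → ε: PREDICT = { $, 'a' }
D → P P a: PREDICT = { 'a' }

M[D, 'x'] = D → E P g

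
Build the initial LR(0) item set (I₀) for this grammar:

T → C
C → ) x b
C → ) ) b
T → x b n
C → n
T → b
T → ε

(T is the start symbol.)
First, augment the grammar with T' → T
I₀ = CLOSURE({ [T' → . T] }):
  [T' → . T] has the dot before T: add [T → . C], [T → . x b n], [T → . b], [T → .]
  [T → . C] has the dot before C: add [C → . ) x b], [C → . ) ) b], [C → . n]
No further items can be added.

I₀ = { [C → . ) ) b], [C → . ) x b], [C → . n], [T → . C], [T → . b], [T → . x b n], [T → .], [T' → . T] }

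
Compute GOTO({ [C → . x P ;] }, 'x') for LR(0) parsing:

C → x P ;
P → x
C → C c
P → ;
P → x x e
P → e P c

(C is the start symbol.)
GOTO(I, 'x') = CLOSURE({ [A → αX.β] : [A → α.Xβ] ∈ I, X = 'x' })

Items with dot before 'x', with the dot advanced:
  [C → . x P ;] → [C → x . P ;]
Closure of the advanced items:
  [C → x . P ;] has the dot before P: add [P → . x], [P → . ;], [P → . x x e], [P → . e P c]

GOTO = { [C → x . P ;], [P → . ;], [P → . e P c], [P → . x x e], [P → . x] }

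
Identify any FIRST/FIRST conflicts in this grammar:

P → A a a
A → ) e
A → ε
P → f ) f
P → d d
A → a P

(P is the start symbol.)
No FIRST/FIRST conflicts.

A FIRST/FIRST conflict occurs when two productions N → α and N → β for the same non-terminal have FIRST(α) ∩ FIRST(β) ≠ ∅ (with ε ∈ FIRST of a nullable right-hand side, so two nullable alternatives also conflict).

FIRST sets of the non-terminals at (or reachable through a nullable prefix from) the front of some alternative:
  FIRST(A) = { ')', 'a', ε }

Productions for P:
  P → A a a: FIRST = { ')', 'a' }
  P → f ) f: FIRST = { 'f' }
  P → d d: FIRST = { 'd' }
Productions for A:
  A → ) e: FIRST = { ')' }
  A → ε: FIRST = { ε }
  A → a P: FIRST = { 'a' }

All alternatives of each non-terminal have pairwise disjoint FIRST sets.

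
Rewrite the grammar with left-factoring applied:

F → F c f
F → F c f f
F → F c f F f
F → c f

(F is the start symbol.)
F → F c f F'
F' → ε
F' → f
F' → F f
F → c f

Left-factoring transforms A → αβ₁ | αβ₂ into A → αA' and A' → β₁ | β₂
(α is the longest common prefix among the alternatives). Repeat until
no nonterminal has two alternatives with a common prefix.

Round 1: F has alternatives sharing prefix 'F c f'. Introduce F': F → F c f F'
  Add: F' → ε
  Add: F' → f
  Add: F' → F f

No remaining common prefixes — done.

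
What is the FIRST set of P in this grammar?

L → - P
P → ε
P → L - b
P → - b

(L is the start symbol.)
{ '-', ε }

FIRST sets of the other non-terminals involved (by the same procedure, iterated to a fixed point):
  FIRST(L) = { '-' }

From P → ε:
  - ε-production, so ε ∈ FIRST(P)
From P → L - b:
  - L is a non-terminal: add FIRST(L) \ {ε} = { '-' }
    L is not nullable, so stop
From P → - b:
  - '-' is a terminal: add '-' and stop

Collecting: FIRST(P) = { '-', ε }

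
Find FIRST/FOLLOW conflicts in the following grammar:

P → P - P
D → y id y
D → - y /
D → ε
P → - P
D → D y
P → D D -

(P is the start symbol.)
Yes. D → y id y with FOLLOW(D) on { 'y' }; D → '-' y '/' with FOLLOW(D) on { '-' }; D → D y with FOLLOW(D) on { '-', 'y' }

Nullable non-terminals: D.
FIRST sets used below: FIRST(D) = { '-', 'y', ε }

D: nullable alternative(s) D → ε; FOLLOW(D) = { '-', 'y' }
  D → y id y: FIRST \ {ε} = { 'y' } — overlaps FOLLOW(D) on { 'y' }: CONFLICT
  D → - y /: FIRST \ {ε} = { '-' } — overlaps FOLLOW(D) on { '-' }: CONFLICT
  D → ε: FIRST \ {ε} = { } — this is the only nullable alternative, skip
  D → D y: FIRST \ {ε} = { '-', 'y' } — overlaps FOLLOW(D) on { '-', 'y' }: CONFLICT

P has no nullable alternative, so no FIRST/FOLLOW check is needed there.

So the grammar has 3 FIRST/FOLLOW conflicts (marked CONFLICT above).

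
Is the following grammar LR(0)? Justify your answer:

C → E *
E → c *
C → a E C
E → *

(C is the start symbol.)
Yes, the grammar is LR(0)

Augment with C' → C and build the canonical LR(0) collection (I0 = CLOSURE({[C' → . C]}), then GOTO on every symbol after a dot until no new states appear). It has 10 states:
  I0: { [C → . E *], [C → . a E C], [C' → . C], [E → . *], [E → . c *] }  — shift
  I1: { [E → * .] }  — reduce
  I2: { [C' → C .] }  — accept
  I3: { [C → E . *] }  — shift
  I4: { [C → a . E C], [E → . *], [E → . c *] }  — shift
  I5: { [E → c . *] }  — shift
  I6: { [E → c * .] }  — reduce
  I7: { [C → . E *], [C → . a E C], [C → a E . C], [E → . *], [E → . c *] }  — shift
  I8: { [C → a E C .] }  — reduce
  I9: { [C → E * .] }  — reduce

Every state is either a pure shift/goto state or contains exactly one complete item and nothing to shift — no conflicts. The grammar is LR(0).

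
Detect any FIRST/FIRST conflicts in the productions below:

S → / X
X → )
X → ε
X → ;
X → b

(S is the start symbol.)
No FIRST/FIRST conflicts.

Productions for X:
  X → ): FIRST = { ')' }
  X → ε: FIRST = { ε }
  X → ;: FIRST = { ';' }
  X → b: FIRST = { 'b' }
S has only one production, so no FIRST/FIRST conflict is possible there.

All alternatives of each non-terminal have pairwise disjoint FIRST sets.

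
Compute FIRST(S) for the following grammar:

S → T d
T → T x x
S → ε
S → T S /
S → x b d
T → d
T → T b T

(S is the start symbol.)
To compute FIRST(S), examine every production with S on the left-hand side, reading each right-hand side left to right until a non-nullable symbol is reached.

FIRST sets of the other non-terminals involved (by the same procedure, iterated to a fixed point):
  FIRST(T) = { 'd' }

From S → T d:
  - T is a non-terminal: add FIRST(T) \ {ε} = { 'd' }
    T is not nullable, so stop
From S → ε:
  - ε-production, so ε ∈ FIRST(S)
From S → T S /:
  - T is a non-terminal: add FIRST(T) \ {ε} = { 'd' }
    T is not nullable, so stop
From S → x b d:
  - x is a terminal: add 'x' and stop

Collecting: FIRST(S) = { 'd', 'x', ε }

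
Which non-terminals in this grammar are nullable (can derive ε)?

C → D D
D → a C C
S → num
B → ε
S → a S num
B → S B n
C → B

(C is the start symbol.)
A non-terminal is nullable if it can derive ε (the empty string): either it has an ε-production, or it has a production whose right-hand side consists entirely of nullable non-terminals.

ε-productions: B → ε
So B is immediately nullable.
C → B: every symbol on the right is nullable, so C is nullable too.
No further non-terminal can be added: every production for the remaining non-terminals contains a terminal or a non-nullable non-terminal.
Nullable = { 'B', 'C' }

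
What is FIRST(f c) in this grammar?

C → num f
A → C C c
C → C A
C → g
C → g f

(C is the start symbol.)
{ 'f' }

To compute FIRST(f c), process the symbols left to right:
Symbol f is a terminal. Add 'f' and stop.
FIRST(f c) = { 'f' }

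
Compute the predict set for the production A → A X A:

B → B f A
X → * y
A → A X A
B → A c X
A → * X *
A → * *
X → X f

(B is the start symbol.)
PREDICT(A → A X A) = (FIRST(RHS) \ {ε}) ∪ (FOLLOW(A) if ε ∈ FIRST(RHS), i.e. RHS ⇒* ε)
FIRST(A) = { '*' }
FIRST(A X A) = { '*' }
ε ∉ FIRST(A X A), so FOLLOW(A) is not added.
PREDICT(A → A X A) = { '*' }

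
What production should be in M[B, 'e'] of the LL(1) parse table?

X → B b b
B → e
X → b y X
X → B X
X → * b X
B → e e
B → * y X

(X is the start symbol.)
B → e, B → e e

To find M[B, 'e'], we find productions for B where 'e' is in the predict set (PREDICT(N → α) = (FIRST(α) \ {ε}) ∪ (FOLLOW(N) if α ⇒* ε)).

B → e: PREDICT = { 'e' }
  'e' is in predict set, so this production goes in M[B, 'e']
B → e e: PREDICT = { 'e' }
  'e' is in predict set, so this production goes in M[B, 'e']
B → * y X: PREDICT = { '*' }

M[B, 'e'] = B → e, B → e e  (a multiply-defined cell — the grammar is not LL(1))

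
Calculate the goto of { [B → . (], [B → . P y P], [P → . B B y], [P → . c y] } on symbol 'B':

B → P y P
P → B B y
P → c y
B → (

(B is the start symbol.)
{ [B → . (], [B → . P y P], [P → . B B y], [P → . c y], [P → B . B y] }

GOTO(I, 'B') = CLOSURE({ [A → αX.β] : [A → α.Xβ] ∈ I, X = 'B' })

Items with dot before 'B', with the dot advanced:
  [P → . B B y] → [P → B . B y]
Closure of the advanced items:
  [P → B . B y] has the dot before B: add [B → . P y P], [B → . (]
  [B → . P y P] has the dot before P: add [P → . B B y], [P → . c y]

GOTO = { [B → . (], [B → . P y P], [P → . B B y], [P → . c y], [P → B . B y] }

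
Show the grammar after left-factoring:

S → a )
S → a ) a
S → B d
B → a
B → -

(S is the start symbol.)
S → a ) S'
S' → ε
S' → a
S → B d
B → a
B → -

Left-factoring transforms A → αβ₁ | αβ₂ into A → αA' and A' → β₁ | β₂
(α is the longest common prefix among the alternatives). Repeat until
no nonterminal has two alternatives with a common prefix.

Round 1: S has alternatives sharing prefix 'a )'. Introduce S': S → a ) S'
  Add: S' → ε
  Add: S' → a

No remaining common prefixes — done.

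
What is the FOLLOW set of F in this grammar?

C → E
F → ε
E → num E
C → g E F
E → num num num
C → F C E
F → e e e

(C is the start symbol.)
{ $, 'e', 'g', 'num' }

In C → g E F: F is at the end, add FOLLOW(C)
In C → F C E: F is followed by C E, add FIRST(C E) \ {ε} = { 'e', 'g', 'num' }

The FOLLOW sets referred to above (computed the same way, to a fixed point):
  FOLLOW(C) = { $, 'num' }

Taking the union: FOLLOW(F) = { $, 'e', 'g', 'num' }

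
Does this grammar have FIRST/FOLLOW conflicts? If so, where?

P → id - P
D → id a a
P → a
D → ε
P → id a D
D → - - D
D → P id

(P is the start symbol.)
Nullable non-terminals: D.
FIRST sets used below: FIRST(P) = { 'a', 'id' }

D: nullable alternative(s) D → ε; FOLLOW(D) = { $, 'id' }
  D → id a a: FIRST \ {ε} = { 'id' } — overlaps FOLLOW(D) on { 'id' }: CONFLICT
  D → ε: FIRST \ {ε} = { } — this is the only nullable alternative, skip
  D → - - D: FIRST \ {ε} = { '-' } — disjoint from FOLLOW(D)
  D → P id: FIRST \ {ε} = { 'a', 'id' } — overlaps FOLLOW(D) on { 'id' }: CONFLICT

P has no nullable alternative, so no FIRST/FOLLOW check is needed there.

So the grammar has 2 FIRST/FOLLOW conflicts (marked CONFLICT above).

Answer: Yes. D → id a a with FOLLOW(D) on { 'id' }; D → P id with FOLLOW(D) on { 'id' }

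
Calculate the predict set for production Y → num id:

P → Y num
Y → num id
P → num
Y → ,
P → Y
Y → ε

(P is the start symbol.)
{ 'num' }

PREDICT(Y → num id) = (FIRST(RHS) \ {ε}) ∪ (FOLLOW(Y) if ε ∈ FIRST(RHS), i.e. RHS ⇒* ε)
FIRST(num id) = { 'num' }
ε ∉ FIRST(num id), so FOLLOW(Y) is not added.
PREDICT(Y → num id) = { 'num' }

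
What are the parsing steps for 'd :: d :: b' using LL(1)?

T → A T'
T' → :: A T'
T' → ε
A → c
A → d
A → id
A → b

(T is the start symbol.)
LL(1) parsing maintains a stack (initially the start symbol over $) and the input. At each step: if the stack top is a terminal, match it against the current input token; if it is a non-terminal N, replace it with the RHS of M[N, lookahead] (the unique production whose predict set contains the lookahead).

Stack is shown with the top on the left.

Stack      Input          Action
--------------------------------
T $        d :: d :: b $  output T → A T'
A T' $     d :: d :: b $  output A → d
d T' $     d :: d :: b $  match 'd'
T' $       :: d :: b $    output T' → :: A T'
:: A T' $  :: d :: b $    match '::'
A T' $     d :: b $       output A → d
d T' $     d :: b $       match 'd'
T' $       :: b $         output T' → :: A T'
:: A T' $  :: b $         match '::'
A T' $     b $            output A → b
b T' $     b $            match 'b'
T' $       $              output T' → ε
$          $              accept

The string is accepted.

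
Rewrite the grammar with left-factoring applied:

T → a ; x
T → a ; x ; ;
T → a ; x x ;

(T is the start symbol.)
Left-factoring transforms A → αβ₁ | αβ₂ into A → αA' and A' → β₁ | β₂
(α is the longest common prefix among the alternatives). Repeat until
no nonterminal has two alternatives with a common prefix.

Round 1: T has alternatives sharing prefix 'a ; x'. Introduce T': T → a ; x T'
  Add: T' → ε
  Add: T' → ; ;
  Add: T' → x ;

No remaining common prefixes — done.

Resulting grammar:
T → a ; x T'
T' → ε
T' → ; ;
T' → x ;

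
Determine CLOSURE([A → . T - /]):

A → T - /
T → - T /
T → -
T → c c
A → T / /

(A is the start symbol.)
{ [A → . T - /], [T → . - T /], [T → . -], [T → . c c] }

Start with: [A → . T - /]
  [A → . T - /] has the dot before T: add [T → . - T /], [T → . -], [T → . c c]
No further items can be added.

CLOSURE = { [A → . T - /], [T → . - T /], [T → . -], [T → . c c] }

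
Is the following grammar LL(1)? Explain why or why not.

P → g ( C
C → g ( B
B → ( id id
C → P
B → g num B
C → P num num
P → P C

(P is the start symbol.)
No. Predict set conflict for P: { 'g' }

Relevant sets:
  FIRST(P) = { 'g' }

For P:
  PREDICT(P → g '(' C) = { 'g' }
  PREDICT(P → P C) = { 'g' }
For C:
  PREDICT(C → g '(' B) = { 'g' }
  PREDICT(C → P) = { 'g' }
  PREDICT(C → P num num) = { 'g' }
For B:
  PREDICT(B → '(' id id) = { '(' }
  PREDICT(B → g num B) = { 'g' }

Conflict found: Predict set conflict for P: { 'g' }
The grammar is NOT LL(1).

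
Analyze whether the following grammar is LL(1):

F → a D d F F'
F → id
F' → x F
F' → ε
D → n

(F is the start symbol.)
No. Predict set conflict for F': { 'x' }

A grammar is LL(1) if for each non-terminal N with multiple productions, the predict sets of those productions are pairwise disjoint, where PREDICT(N → α) = (FIRST(α) \ {ε}) ∪ (FOLLOW(N) if α ⇒* ε).

Relevant sets:
  FOLLOW(F') = { $, 'x' }

For F:
  PREDICT(F → a D d F F') = { 'a' }
  PREDICT(F → id) = { 'id' }
For F':
  PREDICT(F' → x F) = { 'x' }
  PREDICT(F' → ε) = { $, 'x' }
D has a single production, so nothing to check there.

Conflict found: Predict set conflict for F': { 'x' }
The grammar is NOT LL(1).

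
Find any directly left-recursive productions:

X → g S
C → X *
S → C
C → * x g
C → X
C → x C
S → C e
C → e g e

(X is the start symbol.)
X → g S: starts with g
C → X *: starts with X
S → C: starts with C
C → * x g: starts with '*'
C → X: starts with X
C → x C: starts with x
S → C e: starts with C
C → e g e: starts with e

No direct left recursion found.

Answer: No direct left recursion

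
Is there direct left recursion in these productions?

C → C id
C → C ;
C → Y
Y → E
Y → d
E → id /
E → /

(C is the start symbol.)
Yes, C is left-recursive

C → C id: LEFT RECURSIVE (starts with C)
C → C ;: LEFT RECURSIVE (starts with C)
C → Y: starts with Y
Y → E: starts with E
Y → d: starts with d
E → id /: starts with id
E → /: starts with '/'

The grammar has direct left recursion on: C.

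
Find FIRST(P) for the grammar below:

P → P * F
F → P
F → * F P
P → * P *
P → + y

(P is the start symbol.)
To compute FIRST(P), examine every production with P on the left-hand side, reading each right-hand side left to right until a non-nullable symbol is reached.

From P → P * F:
  - P is the symbol being defined: contributes nothing new
    P is not nullable, so stop
From P → * P *:
  - '*' is a terminal: add '*' and stop
From P → + y:
  - '+' is a terminal: add '+' and stop

Collecting: FIRST(P) = { '*', '+' }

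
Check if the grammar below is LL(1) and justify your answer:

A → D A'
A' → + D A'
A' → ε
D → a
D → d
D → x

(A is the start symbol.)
Yes, the grammar is LL(1).

A grammar is LL(1) if for each non-terminal N with multiple productions, the predict sets of those productions are pairwise disjoint, where PREDICT(N → α) = (FIRST(α) \ {ε}) ∪ (FOLLOW(N) if α ⇒* ε).

Relevant sets:
  FOLLOW(A') = { $ }

For A':
  PREDICT(A' → '+' D A') = { '+' }
  PREDICT(A' → ε) = { $ }
For D:
  PREDICT(D → a) = { 'a' }
  PREDICT(D → d) = { 'd' }
  PREDICT(D → x) = { 'x' }
A has a single production, so nothing to check there.

All predict sets are disjoint. The grammar IS LL(1).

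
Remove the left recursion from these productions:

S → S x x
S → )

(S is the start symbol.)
S is directly left-recursive. The standard transformation for
  A → A α₁ | ... | A α_m | β₁ | ... | β_n
is
  A  → β₁ A' | ... | β_n A'
  A' → α₁ A' | ... | α_m A' | ε

S → ) becomes S → ) S'
S → S x x becomes S' → x x S'
Add S' → ε

Resulting grammar:
S → ) S'
S' → x x S'
S' → ε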